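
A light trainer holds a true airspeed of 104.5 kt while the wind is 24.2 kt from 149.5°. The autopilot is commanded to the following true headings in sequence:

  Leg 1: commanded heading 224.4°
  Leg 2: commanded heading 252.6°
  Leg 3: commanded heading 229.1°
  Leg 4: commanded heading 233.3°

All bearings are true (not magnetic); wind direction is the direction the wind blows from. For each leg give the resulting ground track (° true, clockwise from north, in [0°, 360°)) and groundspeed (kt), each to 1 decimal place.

Leg 1: heading 224.4°; drift +13.4° → track 237.8°, groundspeed 100.9 kt
Leg 2: heading 252.6°; drift +12.1° → track 264.7°, groundspeed 112.5 kt
Leg 3: heading 229.1°; drift +13.4° → track 242.5°, groundspeed 102.9 kt
Leg 4: heading 233.3°; drift +13.3° → track 246.6°, groundspeed 104.7 kt

Leg 1: track=237.8°, groundspeed=100.9 kt
Leg 2: track=264.7°, groundspeed=112.5 kt
Leg 3: track=242.5°, groundspeed=102.9 kt
Leg 4: track=246.6°, groundspeed=104.7 kt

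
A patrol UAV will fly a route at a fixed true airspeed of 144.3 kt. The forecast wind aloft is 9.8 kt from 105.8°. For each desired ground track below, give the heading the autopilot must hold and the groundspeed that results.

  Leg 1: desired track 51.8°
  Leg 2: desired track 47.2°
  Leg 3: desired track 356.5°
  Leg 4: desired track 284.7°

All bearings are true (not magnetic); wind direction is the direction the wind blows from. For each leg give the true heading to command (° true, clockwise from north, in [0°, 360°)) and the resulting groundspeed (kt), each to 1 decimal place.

Leg 1: desired track 51.8°; wind correction +3.1° → command heading 54.9°, groundspeed 138.3 kt
Leg 2: desired track 47.2°; wind correction +3.3° → command heading 50.5°, groundspeed 139.0 kt
Leg 3: desired track 356.5°; wind correction +3.7° → command heading 0.2°, groundspeed 147.2 kt
Leg 4: desired track 284.7°; wind correction -0.1° → command heading 284.6°, groundspeed 154.1 kt

Leg 1: heading=54.9°, groundspeed=138.3 kt
Leg 2: heading=50.5°, groundspeed=139.0 kt
Leg 3: heading=0.2°, groundspeed=147.2 kt
Leg 4: heading=284.6°, groundspeed=154.1 kt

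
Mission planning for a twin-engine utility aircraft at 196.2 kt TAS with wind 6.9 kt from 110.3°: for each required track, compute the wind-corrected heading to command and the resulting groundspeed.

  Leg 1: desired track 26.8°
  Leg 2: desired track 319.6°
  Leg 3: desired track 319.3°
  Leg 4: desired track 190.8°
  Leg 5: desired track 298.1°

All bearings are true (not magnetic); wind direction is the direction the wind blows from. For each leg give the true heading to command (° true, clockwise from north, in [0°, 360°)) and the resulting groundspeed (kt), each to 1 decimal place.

Leg 1: heading=28.8°, groundspeed=195.3 kt
Leg 2: heading=320.6°, groundspeed=202.2 kt
Leg 3: heading=320.3°, groundspeed=202.2 kt
Leg 4: heading=188.8°, groundspeed=194.9 kt
Leg 5: heading=298.4°, groundspeed=203.0 kt

Leg 1: desired track 26.8°; wind correction +2.0° → command heading 28.8°, groundspeed 195.3 kt
Leg 2: desired track 319.6°; wind correction +1.0° → command heading 320.6°, groundspeed 202.2 kt
Leg 3: desired track 319.3°; wind correction +1.0° → command heading 320.3°, groundspeed 202.2 kt
Leg 4: desired track 190.8°; wind correction -2.0° → command heading 188.8°, groundspeed 194.9 kt
Leg 5: desired track 298.1°; wind correction +0.3° → command heading 298.4°, groundspeed 203.0 kt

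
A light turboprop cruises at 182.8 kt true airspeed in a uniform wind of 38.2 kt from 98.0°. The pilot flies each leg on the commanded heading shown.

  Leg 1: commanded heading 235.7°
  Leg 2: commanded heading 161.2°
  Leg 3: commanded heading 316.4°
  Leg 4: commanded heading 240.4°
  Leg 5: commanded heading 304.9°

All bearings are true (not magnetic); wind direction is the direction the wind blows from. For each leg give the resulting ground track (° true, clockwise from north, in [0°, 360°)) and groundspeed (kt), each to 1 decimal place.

Leg 1: track=242.6°, groundspeed=212.6 kt
Leg 2: track=172.8°, groundspeed=169.1 kt
Leg 3: track=310.0°, groundspeed=214.1 kt
Leg 4: track=246.6°, groundspeed=214.3 kt
Leg 5: track=300.3°, groundspeed=217.6 kt

Leg 1: heading 235.7°; drift +6.9° → track 242.6°, groundspeed 212.6 kt
Leg 2: heading 161.2°; drift +11.6° → track 172.8°, groundspeed 169.1 kt
Leg 3: heading 316.4°; drift -6.4° → track 310.0°, groundspeed 214.1 kt
Leg 4: heading 240.4°; drift +6.2° → track 246.6°, groundspeed 214.3 kt
Leg 5: heading 304.9°; drift -4.6° → track 300.3°, groundspeed 217.6 kt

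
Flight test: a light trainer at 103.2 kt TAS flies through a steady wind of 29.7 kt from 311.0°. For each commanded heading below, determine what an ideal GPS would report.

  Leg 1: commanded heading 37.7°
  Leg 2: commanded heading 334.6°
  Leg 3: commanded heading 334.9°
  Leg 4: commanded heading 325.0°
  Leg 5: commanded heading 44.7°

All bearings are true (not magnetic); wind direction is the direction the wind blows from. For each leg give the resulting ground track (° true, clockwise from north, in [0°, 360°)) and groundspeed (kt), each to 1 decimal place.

Leg 1: track=54.0°, groundspeed=105.7 kt
Leg 2: track=343.5°, groundspeed=76.9 kt
Leg 3: track=343.9°, groundspeed=77.0 kt
Leg 4: track=330.5°, groundspeed=74.7 kt
Leg 5: track=60.4°, groundspeed=109.2 kt

Leg 1: heading 37.7°; drift +16.3° → track 54.0°, groundspeed 105.7 kt
Leg 2: heading 334.6°; drift +8.9° → track 343.5°, groundspeed 76.9 kt
Leg 3: heading 334.9°; drift +9.0° → track 343.9°, groundspeed 77.0 kt
Leg 4: heading 325.0°; drift +5.5° → track 330.5°, groundspeed 74.7 kt
Leg 5: heading 44.7°; drift +15.7° → track 60.4°, groundspeed 109.2 kt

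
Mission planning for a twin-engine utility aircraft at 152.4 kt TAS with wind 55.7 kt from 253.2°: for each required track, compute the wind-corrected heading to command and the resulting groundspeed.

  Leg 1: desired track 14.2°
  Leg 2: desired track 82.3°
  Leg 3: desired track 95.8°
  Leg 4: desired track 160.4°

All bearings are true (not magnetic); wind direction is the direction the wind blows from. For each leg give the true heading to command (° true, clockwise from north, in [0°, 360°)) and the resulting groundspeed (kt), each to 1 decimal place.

Leg 1: heading=355.9°, groundspeed=173.4 kt
Leg 2: heading=85.6°, groundspeed=207.1 kt
Leg 3: heading=103.9°, groundspeed=202.3 kt
Leg 4: heading=181.8°, groundspeed=144.6 kt

Leg 1: desired track 14.2°; wind correction -18.3° → command heading 355.9°, groundspeed 173.4 kt
Leg 2: desired track 82.3°; wind correction +3.3° → command heading 85.6°, groundspeed 207.1 kt
Leg 3: desired track 95.8°; wind correction +8.1° → command heading 103.9°, groundspeed 202.3 kt
Leg 4: desired track 160.4°; wind correction +21.4° → command heading 181.8°, groundspeed 144.6 kt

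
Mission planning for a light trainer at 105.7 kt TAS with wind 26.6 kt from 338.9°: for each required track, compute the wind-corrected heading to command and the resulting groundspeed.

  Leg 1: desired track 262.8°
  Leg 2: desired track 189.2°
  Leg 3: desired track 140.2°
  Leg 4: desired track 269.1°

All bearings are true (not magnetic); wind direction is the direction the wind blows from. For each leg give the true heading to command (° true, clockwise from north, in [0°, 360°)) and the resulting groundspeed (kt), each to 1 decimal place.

Leg 1: desired track 262.8°; wind correction +14.1° → command heading 276.9°, groundspeed 96.1 kt
Leg 2: desired track 189.2°; wind correction +7.3° → command heading 196.5°, groundspeed 127.8 kt
Leg 3: desired track 140.2°; wind correction -4.6° → command heading 135.6°, groundspeed 130.6 kt
Leg 4: desired track 269.1°; wind correction +13.7° → command heading 282.8°, groundspeed 93.5 kt

Leg 1: heading=276.9°, groundspeed=96.1 kt
Leg 2: heading=196.5°, groundspeed=127.8 kt
Leg 3: heading=135.6°, groundspeed=130.6 kt
Leg 4: heading=282.8°, groundspeed=93.5 kt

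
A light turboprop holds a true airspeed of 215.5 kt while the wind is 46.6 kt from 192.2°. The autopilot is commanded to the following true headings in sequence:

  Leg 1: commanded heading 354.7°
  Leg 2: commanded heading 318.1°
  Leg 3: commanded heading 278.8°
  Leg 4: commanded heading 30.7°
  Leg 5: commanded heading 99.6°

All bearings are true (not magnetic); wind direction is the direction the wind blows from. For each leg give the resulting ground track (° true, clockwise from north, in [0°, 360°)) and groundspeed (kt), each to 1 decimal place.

Leg 1: track=357.8°, groundspeed=260.3 kt
Leg 2: track=326.9°, groundspeed=245.7 kt
Leg 3: track=291.1°, groundspeed=217.8 kt
Leg 4: track=27.4°, groundspeed=260.1 kt
Leg 5: track=87.5°, groundspeed=222.5 kt

Leg 1: heading 354.7°; drift +3.1° → track 357.8°, groundspeed 260.3 kt
Leg 2: heading 318.1°; drift +8.8° → track 326.9°, groundspeed 245.7 kt
Leg 3: heading 278.8°; drift +12.3° → track 291.1°, groundspeed 217.8 kt
Leg 4: heading 30.7°; drift -3.3° → track 27.4°, groundspeed 260.1 kt
Leg 5: heading 99.6°; drift -12.1° → track 87.5°, groundspeed 222.5 kt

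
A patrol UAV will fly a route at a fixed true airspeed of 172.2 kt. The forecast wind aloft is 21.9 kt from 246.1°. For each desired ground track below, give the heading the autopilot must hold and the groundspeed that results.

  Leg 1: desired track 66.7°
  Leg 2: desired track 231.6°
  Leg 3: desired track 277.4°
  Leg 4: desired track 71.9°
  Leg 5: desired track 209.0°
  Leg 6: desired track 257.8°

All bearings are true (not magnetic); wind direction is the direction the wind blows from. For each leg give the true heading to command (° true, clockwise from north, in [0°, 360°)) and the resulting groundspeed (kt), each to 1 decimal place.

Leg 1: desired track 66.7°; wind correction +0.1° → command heading 66.8°, groundspeed 194.1 kt
Leg 2: desired track 231.6°; wind correction +1.8° → command heading 233.4°, groundspeed 150.9 kt
Leg 3: desired track 277.4°; wind correction -3.8° → command heading 273.6°, groundspeed 153.1 kt
Leg 4: desired track 71.9°; wind correction +0.7° → command heading 72.6°, groundspeed 194.0 kt
Leg 5: desired track 209.0°; wind correction +4.4° → command heading 213.4°, groundspeed 154.2 kt
Leg 6: desired track 257.8°; wind correction -1.5° → command heading 256.3°, groundspeed 150.7 kt

Leg 1: heading=66.8°, groundspeed=194.1 kt
Leg 2: heading=233.4°, groundspeed=150.9 kt
Leg 3: heading=273.6°, groundspeed=153.1 kt
Leg 4: heading=72.6°, groundspeed=194.0 kt
Leg 5: heading=213.4°, groundspeed=154.2 kt
Leg 6: heading=256.3°, groundspeed=150.7 kt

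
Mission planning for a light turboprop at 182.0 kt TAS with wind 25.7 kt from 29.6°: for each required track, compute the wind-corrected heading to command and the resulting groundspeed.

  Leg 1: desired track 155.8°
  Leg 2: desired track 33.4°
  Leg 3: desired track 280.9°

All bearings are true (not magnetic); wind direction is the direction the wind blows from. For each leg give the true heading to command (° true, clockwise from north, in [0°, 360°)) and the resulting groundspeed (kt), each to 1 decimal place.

Leg 1: heading=149.3°, groundspeed=196.0 kt
Leg 2: heading=32.9°, groundspeed=156.3 kt
Leg 3: heading=288.6°, groundspeed=188.6 kt

Leg 1: desired track 155.8°; wind correction -6.5° → command heading 149.3°, groundspeed 196.0 kt
Leg 2: desired track 33.4°; wind correction -0.5° → command heading 32.9°, groundspeed 156.3 kt
Leg 3: desired track 280.9°; wind correction +7.7° → command heading 288.6°, groundspeed 188.6 kt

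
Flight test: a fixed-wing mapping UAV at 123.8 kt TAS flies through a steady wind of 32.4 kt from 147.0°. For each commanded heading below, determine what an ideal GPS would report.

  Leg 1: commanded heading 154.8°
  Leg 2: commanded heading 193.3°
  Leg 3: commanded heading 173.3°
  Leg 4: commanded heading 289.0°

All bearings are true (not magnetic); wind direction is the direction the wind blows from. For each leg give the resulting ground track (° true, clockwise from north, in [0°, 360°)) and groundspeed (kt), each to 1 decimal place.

Leg 1: track=157.5°, groundspeed=91.8 kt
Leg 2: track=206.3°, groundspeed=104.1 kt
Leg 3: track=181.9°, groundspeed=95.8 kt
Leg 4: track=296.6°, groundspeed=150.7 kt

Leg 1: heading 154.8°; drift +2.7° → track 157.5°, groundspeed 91.8 kt
Leg 2: heading 193.3°; drift +13.0° → track 206.3°, groundspeed 104.1 kt
Leg 3: heading 173.3°; drift +8.6° → track 181.9°, groundspeed 95.8 kt
Leg 4: heading 289.0°; drift +7.6° → track 296.6°, groundspeed 150.7 kt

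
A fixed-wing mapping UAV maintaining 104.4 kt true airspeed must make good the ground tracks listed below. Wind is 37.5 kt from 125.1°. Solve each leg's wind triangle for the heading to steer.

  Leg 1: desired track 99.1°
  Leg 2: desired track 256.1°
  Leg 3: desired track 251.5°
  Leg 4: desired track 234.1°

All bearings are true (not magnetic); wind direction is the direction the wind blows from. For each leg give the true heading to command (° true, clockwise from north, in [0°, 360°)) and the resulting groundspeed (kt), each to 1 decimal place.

Leg 1: desired track 99.1°; wind correction +9.1° → command heading 108.2°, groundspeed 69.4 kt
Leg 2: desired track 256.1°; wind correction -15.7° → command heading 240.4°, groundspeed 125.1 kt
Leg 3: desired track 251.5°; wind correction -16.8° → command heading 234.7°, groundspeed 122.2 kt
Leg 4: desired track 234.1°; wind correction -19.9° → command heading 214.2°, groundspeed 110.4 kt

Leg 1: heading=108.2°, groundspeed=69.4 kt
Leg 2: heading=240.4°, groundspeed=125.1 kt
Leg 3: heading=234.7°, groundspeed=122.2 kt
Leg 4: heading=214.2°, groundspeed=110.4 kt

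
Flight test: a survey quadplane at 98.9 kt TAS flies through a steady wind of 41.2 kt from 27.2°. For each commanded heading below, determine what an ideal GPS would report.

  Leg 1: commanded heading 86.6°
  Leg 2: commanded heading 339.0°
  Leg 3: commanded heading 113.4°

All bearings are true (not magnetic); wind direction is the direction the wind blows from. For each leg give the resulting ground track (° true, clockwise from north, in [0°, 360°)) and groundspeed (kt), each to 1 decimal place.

Leg 1: track=111.1°, groundspeed=85.6 kt
Leg 2: track=315.7°, groundspeed=77.8 kt
Leg 3: track=136.5°, groundspeed=104.6 kt

Leg 1: heading 86.6°; drift +24.5° → track 111.1°, groundspeed 85.6 kt
Leg 2: heading 339.0°; drift -23.3° → track 315.7°, groundspeed 77.8 kt
Leg 3: heading 113.4°; drift +23.1° → track 136.5°, groundspeed 104.6 kt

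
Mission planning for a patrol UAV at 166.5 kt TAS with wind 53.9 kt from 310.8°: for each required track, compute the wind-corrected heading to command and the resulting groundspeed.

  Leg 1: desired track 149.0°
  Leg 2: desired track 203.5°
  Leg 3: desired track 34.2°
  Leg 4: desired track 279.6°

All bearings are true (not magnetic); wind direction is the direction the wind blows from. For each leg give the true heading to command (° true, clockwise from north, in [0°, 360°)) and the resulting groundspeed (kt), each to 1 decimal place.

Leg 1: heading=154.8°, groundspeed=216.9 kt
Leg 2: heading=221.5°, groundspeed=174.4 kt
Leg 3: heading=15.4°, groundspeed=151.5 kt
Leg 4: heading=289.3°, groundspeed=118.0 kt

Leg 1: desired track 149.0°; wind correction +5.8° → command heading 154.8°, groundspeed 216.9 kt
Leg 2: desired track 203.5°; wind correction +18.0° → command heading 221.5°, groundspeed 174.4 kt
Leg 3: desired track 34.2°; wind correction -18.8° → command heading 15.4°, groundspeed 151.5 kt
Leg 4: desired track 279.6°; wind correction +9.7° → command heading 289.3°, groundspeed 118.0 kt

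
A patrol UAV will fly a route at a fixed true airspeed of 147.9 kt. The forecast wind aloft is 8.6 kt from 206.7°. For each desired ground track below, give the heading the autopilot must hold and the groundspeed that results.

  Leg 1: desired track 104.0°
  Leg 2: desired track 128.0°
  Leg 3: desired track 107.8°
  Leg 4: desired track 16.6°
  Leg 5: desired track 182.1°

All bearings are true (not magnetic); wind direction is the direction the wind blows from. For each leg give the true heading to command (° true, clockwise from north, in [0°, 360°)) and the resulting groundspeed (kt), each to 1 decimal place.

Leg 1: heading=107.3°, groundspeed=149.6 kt
Leg 2: heading=131.3°, groundspeed=146.0 kt
Leg 3: heading=111.1°, groundspeed=149.0 kt
Leg 4: heading=16.0°, groundspeed=156.4 kt
Leg 5: heading=183.5°, groundspeed=140.0 kt

Leg 1: desired track 104.0°; wind correction +3.3° → command heading 107.3°, groundspeed 149.6 kt
Leg 2: desired track 128.0°; wind correction +3.3° → command heading 131.3°, groundspeed 146.0 kt
Leg 3: desired track 107.8°; wind correction +3.3° → command heading 111.1°, groundspeed 149.0 kt
Leg 4: desired track 16.6°; wind correction -0.6° → command heading 16.0°, groundspeed 156.4 kt
Leg 5: desired track 182.1°; wind correction +1.4° → command heading 183.5°, groundspeed 140.0 kt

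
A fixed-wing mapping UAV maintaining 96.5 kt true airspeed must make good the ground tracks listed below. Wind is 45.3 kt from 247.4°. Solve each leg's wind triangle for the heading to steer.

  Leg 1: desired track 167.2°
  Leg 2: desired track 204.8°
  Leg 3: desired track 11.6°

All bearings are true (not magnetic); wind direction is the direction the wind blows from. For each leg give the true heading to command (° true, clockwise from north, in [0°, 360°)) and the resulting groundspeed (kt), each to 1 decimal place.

Leg 1: desired track 167.2°; wind correction +27.6° → command heading 194.8°, groundspeed 77.8 kt
Leg 2: desired track 204.8°; wind correction +18.5° → command heading 223.3°, groundspeed 58.2 kt
Leg 3: desired track 11.6°; wind correction -22.8° → command heading 348.8°, groundspeed 114.4 kt

Leg 1: heading=194.8°, groundspeed=77.8 kt
Leg 2: heading=223.3°, groundspeed=58.2 kt
Leg 3: heading=348.8°, groundspeed=114.4 kt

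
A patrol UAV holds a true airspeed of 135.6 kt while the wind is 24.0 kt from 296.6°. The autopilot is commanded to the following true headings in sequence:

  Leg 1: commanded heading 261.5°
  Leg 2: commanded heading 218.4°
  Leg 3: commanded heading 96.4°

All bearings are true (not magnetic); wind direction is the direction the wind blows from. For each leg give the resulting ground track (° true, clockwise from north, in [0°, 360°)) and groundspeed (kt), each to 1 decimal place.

Leg 1: heading 261.5°; drift -6.8° → track 254.7°, groundspeed 116.8 kt
Leg 2: heading 218.4°; drift -10.2° → track 208.2°, groundspeed 132.8 kt
Leg 3: heading 96.4°; drift +3.0° → track 99.4°, groundspeed 158.3 kt

Leg 1: track=254.7°, groundspeed=116.8 kt
Leg 2: track=208.2°, groundspeed=132.8 kt
Leg 3: track=99.4°, groundspeed=158.3 kt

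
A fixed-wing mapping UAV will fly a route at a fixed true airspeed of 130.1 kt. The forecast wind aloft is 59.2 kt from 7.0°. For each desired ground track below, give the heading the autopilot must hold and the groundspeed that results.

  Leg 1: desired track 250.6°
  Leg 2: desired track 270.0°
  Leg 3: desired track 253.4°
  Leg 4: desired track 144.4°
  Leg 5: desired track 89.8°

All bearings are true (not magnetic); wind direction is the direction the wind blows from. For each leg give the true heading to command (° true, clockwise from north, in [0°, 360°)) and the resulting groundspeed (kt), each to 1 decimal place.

Leg 1: heading=274.7°, groundspeed=145.1 kt
Leg 2: heading=296.8°, groundspeed=123.3 kt
Leg 3: heading=278.0°, groundspeed=142.0 kt
Leg 4: heading=126.5°, groundspeed=167.4 kt
Leg 5: heading=63.0°, groundspeed=108.7 kt

Leg 1: desired track 250.6°; wind correction +24.1° → command heading 274.7°, groundspeed 145.1 kt
Leg 2: desired track 270.0°; wind correction +26.8° → command heading 296.8°, groundspeed 123.3 kt
Leg 3: desired track 253.4°; wind correction +24.6° → command heading 278.0°, groundspeed 142.0 kt
Leg 4: desired track 144.4°; wind correction -17.9° → command heading 126.5°, groundspeed 167.4 kt
Leg 5: desired track 89.8°; wind correction -26.8° → command heading 63.0°, groundspeed 108.7 kt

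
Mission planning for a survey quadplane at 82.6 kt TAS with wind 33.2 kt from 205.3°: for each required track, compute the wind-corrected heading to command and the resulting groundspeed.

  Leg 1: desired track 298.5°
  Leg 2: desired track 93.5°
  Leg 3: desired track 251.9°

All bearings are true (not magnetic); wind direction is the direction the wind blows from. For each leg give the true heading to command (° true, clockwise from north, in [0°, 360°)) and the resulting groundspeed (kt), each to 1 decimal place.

Leg 1: heading=274.8°, groundspeed=77.5 kt
Leg 2: heading=115.4°, groundspeed=89.0 kt
Leg 3: heading=234.9°, groundspeed=56.2 kt

Leg 1: desired track 298.5°; wind correction -23.7° → command heading 274.8°, groundspeed 77.5 kt
Leg 2: desired track 93.5°; wind correction +21.9° → command heading 115.4°, groundspeed 89.0 kt
Leg 3: desired track 251.9°; wind correction -17.0° → command heading 234.9°, groundspeed 56.2 kt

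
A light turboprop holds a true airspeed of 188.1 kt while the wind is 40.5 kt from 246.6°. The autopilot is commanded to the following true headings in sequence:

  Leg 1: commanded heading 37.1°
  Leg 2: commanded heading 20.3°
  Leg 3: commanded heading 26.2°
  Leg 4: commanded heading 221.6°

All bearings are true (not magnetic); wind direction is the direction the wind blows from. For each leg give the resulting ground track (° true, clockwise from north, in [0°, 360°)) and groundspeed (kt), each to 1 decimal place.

Leg 1: track=42.2°, groundspeed=224.2 kt
Leg 2: track=28.0°, groundspeed=218.1 kt
Leg 3: track=33.0°, groundspeed=220.5 kt
Leg 4: track=215.1°, groundspeed=152.4 kt

Leg 1: heading 37.1°; drift +5.1° → track 42.2°, groundspeed 224.2 kt
Leg 2: heading 20.3°; drift +7.7° → track 28.0°, groundspeed 218.1 kt
Leg 3: heading 26.2°; drift +6.8° → track 33.0°, groundspeed 220.5 kt
Leg 4: heading 221.6°; drift -6.5° → track 215.1°, groundspeed 152.4 kt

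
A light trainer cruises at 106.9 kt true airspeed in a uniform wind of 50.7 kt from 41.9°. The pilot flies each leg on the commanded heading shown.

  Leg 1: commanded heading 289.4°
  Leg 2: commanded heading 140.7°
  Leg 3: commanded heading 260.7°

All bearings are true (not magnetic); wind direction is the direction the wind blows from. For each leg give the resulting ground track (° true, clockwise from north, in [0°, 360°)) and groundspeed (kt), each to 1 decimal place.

Leg 1: heading 289.4°; drift -20.3° → track 269.1°, groundspeed 134.7 kt
Leg 2: heading 140.7°; drift +23.6° → track 164.3°, groundspeed 125.1 kt
Leg 3: heading 260.7°; drift -12.2° → track 248.5°, groundspeed 149.8 kt

Leg 1: track=269.1°, groundspeed=134.7 kt
Leg 2: track=164.3°, groundspeed=125.1 kt
Leg 3: track=248.5°, groundspeed=149.8 kt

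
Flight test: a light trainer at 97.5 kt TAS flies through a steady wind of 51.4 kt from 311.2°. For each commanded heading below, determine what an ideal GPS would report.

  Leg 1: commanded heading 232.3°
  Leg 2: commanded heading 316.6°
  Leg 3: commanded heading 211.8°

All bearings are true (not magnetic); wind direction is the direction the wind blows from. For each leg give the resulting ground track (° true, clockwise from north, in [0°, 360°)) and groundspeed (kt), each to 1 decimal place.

Leg 1: heading 232.3°; drift -29.9° → track 202.4°, groundspeed 101.1 kt
Leg 2: heading 316.6°; drift +6.0° → track 322.6°, groundspeed 46.6 kt
Leg 3: heading 211.8°; drift -25.6° → track 186.2°, groundspeed 117.4 kt

Leg 1: track=202.4°, groundspeed=101.1 kt
Leg 2: track=322.6°, groundspeed=46.6 kt
Leg 3: track=186.2°, groundspeed=117.4 kt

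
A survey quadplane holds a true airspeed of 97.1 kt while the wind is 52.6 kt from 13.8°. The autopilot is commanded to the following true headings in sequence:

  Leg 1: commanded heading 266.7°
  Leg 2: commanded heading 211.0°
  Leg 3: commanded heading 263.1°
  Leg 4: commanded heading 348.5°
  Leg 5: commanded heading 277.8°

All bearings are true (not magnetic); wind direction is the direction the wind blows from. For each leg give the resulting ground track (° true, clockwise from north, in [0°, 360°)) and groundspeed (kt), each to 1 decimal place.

Leg 1: heading 266.7°; drift -24.1° → track 242.6°, groundspeed 123.3 kt
Leg 2: heading 211.0°; drift -6.0° → track 205.0°, groundspeed 148.2 kt
Leg 3: heading 263.1°; drift -23.0° → track 240.1°, groundspeed 125.7 kt
Leg 4: heading 348.5°; drift -24.4° → track 324.1°, groundspeed 54.4 kt
Leg 5: heading 277.8°; drift -27.0° → track 250.8°, groundspeed 115.2 kt

Leg 1: track=242.6°, groundspeed=123.3 kt
Leg 2: track=205.0°, groundspeed=148.2 kt
Leg 3: track=240.1°, groundspeed=125.7 kt
Leg 4: track=324.1°, groundspeed=54.4 kt
Leg 5: track=250.8°, groundspeed=115.2 kt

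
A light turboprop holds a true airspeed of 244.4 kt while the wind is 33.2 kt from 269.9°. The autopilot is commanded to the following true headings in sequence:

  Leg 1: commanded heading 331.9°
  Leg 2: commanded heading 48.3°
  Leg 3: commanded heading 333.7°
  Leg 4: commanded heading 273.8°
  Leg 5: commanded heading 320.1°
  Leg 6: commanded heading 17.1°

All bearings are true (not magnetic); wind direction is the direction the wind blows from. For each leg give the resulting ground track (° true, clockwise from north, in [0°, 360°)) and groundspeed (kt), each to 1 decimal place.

Leg 1: heading 331.9°; drift +7.3° → track 339.2°, groundspeed 230.7 kt
Leg 2: heading 48.3°; drift +4.7° → track 53.0°, groundspeed 270.1 kt
Leg 3: heading 333.7°; drift +7.4° → track 341.1°, groundspeed 231.7 kt
Leg 4: heading 273.8°; drift +0.6° → track 274.4°, groundspeed 211.3 kt
Leg 5: heading 320.1°; drift +6.5° → track 326.6°, groundspeed 224.6 kt
Leg 6: heading 17.1°; drift +7.1° → track 24.2°, groundspeed 256.2 kt

Leg 1: track=339.2°, groundspeed=230.7 kt
Leg 2: track=53.0°, groundspeed=270.1 kt
Leg 3: track=341.1°, groundspeed=231.7 kt
Leg 4: track=274.4°, groundspeed=211.3 kt
Leg 5: track=326.6°, groundspeed=224.6 kt
Leg 6: track=24.2°, groundspeed=256.2 kt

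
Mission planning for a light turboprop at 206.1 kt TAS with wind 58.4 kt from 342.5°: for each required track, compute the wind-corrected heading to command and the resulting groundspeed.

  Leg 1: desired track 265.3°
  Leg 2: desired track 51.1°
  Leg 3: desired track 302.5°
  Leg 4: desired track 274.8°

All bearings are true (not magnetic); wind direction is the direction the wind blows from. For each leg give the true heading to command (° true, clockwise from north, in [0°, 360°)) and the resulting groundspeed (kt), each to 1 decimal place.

Leg 1: desired track 265.3°; wind correction +16.0° → command heading 281.3°, groundspeed 185.1 kt
Leg 2: desired track 51.1°; wind correction -15.3° → command heading 35.8°, groundspeed 177.5 kt
Leg 3: desired track 302.5°; wind correction +10.5° → command heading 313.0°, groundspeed 157.9 kt
Leg 4: desired track 274.8°; wind correction +15.2° → command heading 290.0°, groundspeed 176.7 kt

Leg 1: heading=281.3°, groundspeed=185.1 kt
Leg 2: heading=35.8°, groundspeed=177.5 kt
Leg 3: heading=313.0°, groundspeed=157.9 kt
Leg 4: heading=290.0°, groundspeed=176.7 kt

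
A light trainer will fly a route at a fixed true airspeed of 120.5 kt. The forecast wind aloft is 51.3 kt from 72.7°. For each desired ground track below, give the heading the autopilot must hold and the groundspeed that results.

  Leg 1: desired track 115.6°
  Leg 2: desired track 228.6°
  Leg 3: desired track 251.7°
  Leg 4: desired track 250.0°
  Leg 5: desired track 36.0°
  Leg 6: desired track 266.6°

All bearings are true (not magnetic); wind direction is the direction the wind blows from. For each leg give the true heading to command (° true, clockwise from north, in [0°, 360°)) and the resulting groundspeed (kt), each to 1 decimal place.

Leg 1: heading=98.8°, groundspeed=77.7 kt
Leg 2: heading=218.6°, groundspeed=165.5 kt
Leg 3: heading=251.3°, groundspeed=171.8 kt
Leg 4: heading=248.9°, groundspeed=171.7 kt
Leg 5: heading=50.7°, groundspeed=75.4 kt
Leg 6: heading=272.5°, groundspeed=169.7 kt

Leg 1: desired track 115.6°; wind correction -16.8° → command heading 98.8°, groundspeed 77.7 kt
Leg 2: desired track 228.6°; wind correction -10.0° → command heading 218.6°, groundspeed 165.5 kt
Leg 3: desired track 251.7°; wind correction -0.4° → command heading 251.3°, groundspeed 171.8 kt
Leg 4: desired track 250.0°; wind correction -1.1° → command heading 248.9°, groundspeed 171.7 kt
Leg 5: desired track 36.0°; wind correction +14.7° → command heading 50.7°, groundspeed 75.4 kt
Leg 6: desired track 266.6°; wind correction +5.9° → command heading 272.5°, groundspeed 169.7 kt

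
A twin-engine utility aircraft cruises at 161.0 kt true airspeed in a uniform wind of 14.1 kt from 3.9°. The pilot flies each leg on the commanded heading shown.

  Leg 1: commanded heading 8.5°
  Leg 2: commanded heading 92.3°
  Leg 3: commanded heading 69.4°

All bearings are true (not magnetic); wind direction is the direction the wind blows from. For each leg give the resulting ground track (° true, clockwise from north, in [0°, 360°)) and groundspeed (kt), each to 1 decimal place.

Leg 1: track=8.9°, groundspeed=146.9 kt
Leg 2: track=97.3°, groundspeed=161.2 kt
Leg 3: track=74.1°, groundspeed=155.7 kt

Leg 1: heading 8.5°; drift +0.4° → track 8.9°, groundspeed 146.9 kt
Leg 2: heading 92.3°; drift +5.0° → track 97.3°, groundspeed 161.2 kt
Leg 3: heading 69.4°; drift +4.7° → track 74.1°, groundspeed 155.7 kt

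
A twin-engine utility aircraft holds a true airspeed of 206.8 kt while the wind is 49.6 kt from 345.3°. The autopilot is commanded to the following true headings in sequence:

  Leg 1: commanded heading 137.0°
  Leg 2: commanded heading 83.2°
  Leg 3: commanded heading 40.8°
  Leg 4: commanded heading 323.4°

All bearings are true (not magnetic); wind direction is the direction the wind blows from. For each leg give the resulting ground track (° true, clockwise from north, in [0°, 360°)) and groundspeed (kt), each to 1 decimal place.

Leg 1: track=142.4°, groundspeed=251.6 kt
Leg 2: track=96.2°, groundspeed=219.2 kt
Leg 3: track=53.7°, groundspeed=183.3 kt
Leg 4: track=316.8°, groundspeed=161.8 kt

Leg 1: heading 137.0°; drift +5.4° → track 142.4°, groundspeed 251.6 kt
Leg 2: heading 83.2°; drift +13.0° → track 96.2°, groundspeed 219.2 kt
Leg 3: heading 40.8°; drift +12.9° → track 53.7°, groundspeed 183.3 kt
Leg 4: heading 323.4°; drift -6.6° → track 316.8°, groundspeed 161.8 kt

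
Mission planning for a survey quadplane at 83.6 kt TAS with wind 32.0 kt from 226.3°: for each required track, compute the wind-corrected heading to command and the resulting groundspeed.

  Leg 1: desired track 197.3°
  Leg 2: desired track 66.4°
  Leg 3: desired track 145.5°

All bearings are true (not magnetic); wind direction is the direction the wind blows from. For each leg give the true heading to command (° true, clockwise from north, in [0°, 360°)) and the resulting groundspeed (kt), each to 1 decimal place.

Leg 1: heading=208.0°, groundspeed=54.2 kt
Leg 2: heading=74.0°, groundspeed=112.9 kt
Leg 3: heading=167.7°, groundspeed=72.3 kt

Leg 1: desired track 197.3°; wind correction +10.7° → command heading 208.0°, groundspeed 54.2 kt
Leg 2: desired track 66.4°; wind correction +7.6° → command heading 74.0°, groundspeed 112.9 kt
Leg 3: desired track 145.5°; wind correction +22.2° → command heading 167.7°, groundspeed 72.3 kt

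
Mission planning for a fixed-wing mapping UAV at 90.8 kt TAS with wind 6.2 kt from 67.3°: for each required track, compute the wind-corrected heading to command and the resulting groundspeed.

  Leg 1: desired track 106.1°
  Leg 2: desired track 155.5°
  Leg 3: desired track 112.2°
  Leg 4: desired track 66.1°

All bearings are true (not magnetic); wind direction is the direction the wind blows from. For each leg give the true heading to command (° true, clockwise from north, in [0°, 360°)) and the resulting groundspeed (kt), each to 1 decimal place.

Leg 1: heading=103.6°, groundspeed=85.9 kt
Leg 2: heading=151.6°, groundspeed=90.4 kt
Leg 3: heading=109.4°, groundspeed=86.3 kt
Leg 4: heading=66.2°, groundspeed=84.6 kt

Leg 1: desired track 106.1°; wind correction -2.5° → command heading 103.6°, groundspeed 85.9 kt
Leg 2: desired track 155.5°; wind correction -3.9° → command heading 151.6°, groundspeed 90.4 kt
Leg 3: desired track 112.2°; wind correction -2.8° → command heading 109.4°, groundspeed 86.3 kt
Leg 4: desired track 66.1°; wind correction +0.1° → command heading 66.2°, groundspeed 84.6 kt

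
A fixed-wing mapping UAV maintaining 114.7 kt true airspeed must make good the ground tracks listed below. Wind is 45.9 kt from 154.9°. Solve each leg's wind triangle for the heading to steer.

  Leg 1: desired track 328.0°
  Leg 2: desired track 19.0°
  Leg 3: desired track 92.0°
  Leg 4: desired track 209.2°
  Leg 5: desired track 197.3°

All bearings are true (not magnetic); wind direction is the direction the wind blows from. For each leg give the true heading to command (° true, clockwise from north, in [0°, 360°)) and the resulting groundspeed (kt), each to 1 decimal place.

Leg 1: desired track 328.0°; wind correction -2.8° → command heading 325.2°, groundspeed 160.1 kt
Leg 2: desired track 19.0°; wind correction +16.2° → command heading 35.2°, groundspeed 143.1 kt
Leg 3: desired track 92.0°; wind correction +20.9° → command heading 112.9°, groundspeed 86.3 kt
Leg 4: desired track 209.2°; wind correction -19.0° → command heading 190.2°, groundspeed 81.7 kt
Leg 5: desired track 197.3°; wind correction -15.7° → command heading 181.6°, groundspeed 76.6 kt

Leg 1: heading=325.2°, groundspeed=160.1 kt
Leg 2: heading=35.2°, groundspeed=143.1 kt
Leg 3: heading=112.9°, groundspeed=86.3 kt
Leg 4: heading=190.2°, groundspeed=81.7 kt
Leg 5: heading=181.6°, groundspeed=76.6 kt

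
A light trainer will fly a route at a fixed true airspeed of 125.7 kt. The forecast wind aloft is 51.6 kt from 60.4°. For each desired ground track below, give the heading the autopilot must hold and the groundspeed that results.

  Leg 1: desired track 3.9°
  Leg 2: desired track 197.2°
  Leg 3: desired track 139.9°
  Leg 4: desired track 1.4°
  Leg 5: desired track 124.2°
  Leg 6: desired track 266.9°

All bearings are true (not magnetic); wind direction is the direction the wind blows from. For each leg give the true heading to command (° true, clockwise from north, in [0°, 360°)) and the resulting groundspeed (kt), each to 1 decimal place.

Leg 1: heading=23.9°, groundspeed=89.6 kt
Leg 2: heading=180.9°, groundspeed=158.2 kt
Leg 3: heading=116.1°, groundspeed=105.6 kt
Leg 4: heading=22.0°, groundspeed=91.1 kt
Leg 5: heading=102.6°, groundspeed=94.1 kt
Leg 6: heading=277.5°, groundspeed=169.8 kt

Leg 1: desired track 3.9°; wind correction +20.0° → command heading 23.9°, groundspeed 89.6 kt
Leg 2: desired track 197.2°; wind correction -16.3° → command heading 180.9°, groundspeed 158.2 kt
Leg 3: desired track 139.9°; wind correction -23.8° → command heading 116.1°, groundspeed 105.6 kt
Leg 4: desired track 1.4°; wind correction +20.6° → command heading 22.0°, groundspeed 91.1 kt
Leg 5: desired track 124.2°; wind correction -21.6° → command heading 102.6°, groundspeed 94.1 kt
Leg 6: desired track 266.9°; wind correction +10.6° → command heading 277.5°, groundspeed 169.8 kt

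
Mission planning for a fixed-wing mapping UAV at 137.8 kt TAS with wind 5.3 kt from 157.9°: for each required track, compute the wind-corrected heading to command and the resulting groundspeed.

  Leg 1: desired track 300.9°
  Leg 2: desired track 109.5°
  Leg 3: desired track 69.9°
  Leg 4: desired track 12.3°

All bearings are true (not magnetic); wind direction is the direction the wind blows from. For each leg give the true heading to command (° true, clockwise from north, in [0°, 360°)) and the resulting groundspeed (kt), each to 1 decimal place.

Leg 1: desired track 300.9°; wind correction -1.3° → command heading 299.6°, groundspeed 142.0 kt
Leg 2: desired track 109.5°; wind correction +1.6° → command heading 111.1°, groundspeed 134.2 kt
Leg 3: desired track 69.9°; wind correction +2.2° → command heading 72.1°, groundspeed 137.5 kt
Leg 4: desired track 12.3°; wind correction +1.2° → command heading 13.5°, groundspeed 142.1 kt

Leg 1: heading=299.6°, groundspeed=142.0 kt
Leg 2: heading=111.1°, groundspeed=134.2 kt
Leg 3: heading=72.1°, groundspeed=137.5 kt
Leg 4: heading=13.5°, groundspeed=142.1 kt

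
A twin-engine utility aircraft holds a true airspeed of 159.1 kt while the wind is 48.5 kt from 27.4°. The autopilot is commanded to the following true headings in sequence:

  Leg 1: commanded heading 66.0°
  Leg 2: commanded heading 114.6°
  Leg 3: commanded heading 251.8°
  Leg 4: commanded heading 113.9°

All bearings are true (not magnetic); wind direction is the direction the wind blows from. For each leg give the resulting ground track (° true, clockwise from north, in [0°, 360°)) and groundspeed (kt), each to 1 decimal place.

Leg 1: heading 66.0°; drift +14.0° → track 80.0°, groundspeed 124.9 kt
Leg 2: heading 114.6°; drift +17.2° → track 131.8°, groundspeed 164.0 kt
Leg 3: heading 251.8°; drift -9.9° → track 241.9°, groundspeed 196.7 kt
Leg 4: heading 113.9°; drift +17.2° → track 131.1°, groundspeed 163.5 kt

Leg 1: track=80.0°, groundspeed=124.9 kt
Leg 2: track=131.8°, groundspeed=164.0 kt
Leg 3: track=241.9°, groundspeed=196.7 kt
Leg 4: track=131.1°, groundspeed=163.5 kt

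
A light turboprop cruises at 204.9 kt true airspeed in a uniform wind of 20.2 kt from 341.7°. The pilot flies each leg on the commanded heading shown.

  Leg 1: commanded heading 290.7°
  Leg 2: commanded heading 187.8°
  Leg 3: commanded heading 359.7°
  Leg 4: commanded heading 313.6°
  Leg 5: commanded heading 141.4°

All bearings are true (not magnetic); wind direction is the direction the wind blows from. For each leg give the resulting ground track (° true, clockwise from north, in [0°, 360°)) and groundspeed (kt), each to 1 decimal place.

Leg 1: track=286.0°, groundspeed=192.8 kt
Leg 2: track=185.5°, groundspeed=223.2 kt
Leg 3: track=1.6°, groundspeed=185.8 kt
Leg 4: track=310.7°, groundspeed=187.3 kt
Leg 5: track=143.2°, groundspeed=224.0 kt

Leg 1: heading 290.7°; drift -4.7° → track 286.0°, groundspeed 192.8 kt
Leg 2: heading 187.8°; drift -2.3° → track 185.5°, groundspeed 223.2 kt
Leg 3: heading 359.7°; drift +1.9° → track 1.6°, groundspeed 185.8 kt
Leg 4: heading 313.6°; drift -2.9° → track 310.7°, groundspeed 187.3 kt
Leg 5: heading 141.4°; drift +1.8° → track 143.2°, groundspeed 224.0 kt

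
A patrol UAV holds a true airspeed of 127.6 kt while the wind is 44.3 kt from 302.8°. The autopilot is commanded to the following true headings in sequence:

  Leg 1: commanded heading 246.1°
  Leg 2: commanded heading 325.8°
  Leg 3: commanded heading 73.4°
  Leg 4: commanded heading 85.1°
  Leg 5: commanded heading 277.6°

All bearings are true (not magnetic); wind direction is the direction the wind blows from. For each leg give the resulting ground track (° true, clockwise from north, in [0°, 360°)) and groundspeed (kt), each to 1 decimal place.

Leg 1: track=226.4°, groundspeed=109.7 kt
Leg 2: track=337.1°, groundspeed=88.5 kt
Leg 3: track=85.5°, groundspeed=160.0 kt
Leg 4: track=94.6°, groundspeed=164.9 kt
Leg 5: track=265.4°, groundspeed=89.5 kt

Leg 1: heading 246.1°; drift -19.7° → track 226.4°, groundspeed 109.7 kt
Leg 2: heading 325.8°; drift +11.3° → track 337.1°, groundspeed 88.5 kt
Leg 3: heading 73.4°; drift +12.1° → track 85.5°, groundspeed 160.0 kt
Leg 4: heading 85.1°; drift +9.5° → track 94.6°, groundspeed 164.9 kt
Leg 5: heading 277.6°; drift -12.2° → track 265.4°, groundspeed 89.5 kt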